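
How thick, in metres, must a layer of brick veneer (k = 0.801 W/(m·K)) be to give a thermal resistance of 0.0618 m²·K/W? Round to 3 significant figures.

0.0495 m

L = R·k = 0.0618 × 0.801 = 0.0495 m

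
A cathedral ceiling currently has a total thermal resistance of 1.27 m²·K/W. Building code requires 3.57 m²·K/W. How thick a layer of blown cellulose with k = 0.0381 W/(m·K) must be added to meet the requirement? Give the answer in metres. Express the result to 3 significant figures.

ΔR = 3.57 − 1.27 = 2.3 m²·K/W
L = ΔR × k = 2.3 × 0.0381 = 0.08763 m

0.0876 m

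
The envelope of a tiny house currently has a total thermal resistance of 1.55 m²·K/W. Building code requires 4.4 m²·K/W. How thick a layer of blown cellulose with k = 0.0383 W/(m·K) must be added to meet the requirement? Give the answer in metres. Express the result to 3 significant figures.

ΔR = 4.4 − 1.55 = 2.85 m²·K/W
L = ΔR × k = 2.85 × 0.0383 = 0.1092 m

0.109 m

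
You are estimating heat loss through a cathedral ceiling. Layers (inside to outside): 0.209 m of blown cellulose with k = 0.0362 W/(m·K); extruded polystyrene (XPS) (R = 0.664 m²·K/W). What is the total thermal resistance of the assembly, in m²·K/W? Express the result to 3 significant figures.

6.44 m²·K/W

0.209/0.0362 = 5.773
R_total = 5.773 + 0.664 = 6.437 m²·K/W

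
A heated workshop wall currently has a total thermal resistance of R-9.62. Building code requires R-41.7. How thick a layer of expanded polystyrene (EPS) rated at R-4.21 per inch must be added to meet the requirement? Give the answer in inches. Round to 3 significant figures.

7.62 in

ΔR = 41.7 − 9.62 = 32.08 ft²·°F·h/BTU
L = ΔR / (R/in) = 32.08/4.21 = 7.62 in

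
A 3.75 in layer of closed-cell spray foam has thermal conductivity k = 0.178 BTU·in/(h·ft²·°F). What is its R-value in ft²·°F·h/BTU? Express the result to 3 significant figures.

R = L/k = 3.75/0.178 = 21.07 ft²·°F·h/BTU

21.1 ft²·°F·h/BTU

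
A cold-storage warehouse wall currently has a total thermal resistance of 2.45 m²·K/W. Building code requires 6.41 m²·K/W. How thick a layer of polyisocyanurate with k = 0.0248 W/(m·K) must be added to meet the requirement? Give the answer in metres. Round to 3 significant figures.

ΔR = 6.41 − 2.45 = 3.96 m²·K/W
L = ΔR × k = 3.96 × 0.0248 = 0.09821 m

0.0982 m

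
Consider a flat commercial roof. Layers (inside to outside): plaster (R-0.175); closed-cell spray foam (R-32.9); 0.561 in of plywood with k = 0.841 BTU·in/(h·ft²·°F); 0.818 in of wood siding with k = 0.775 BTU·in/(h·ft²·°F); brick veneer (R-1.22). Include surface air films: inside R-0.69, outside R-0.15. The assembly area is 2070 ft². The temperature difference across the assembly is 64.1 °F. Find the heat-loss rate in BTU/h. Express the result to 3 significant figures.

0.561/0.841 = 0.6671
0.818/0.775 = 1.055
R_total = 0.69 + 0.175 + 32.9 + 0.6671 + 1.055 + 1.22 + 0.15 = 36.86 ft²·°F·h/BTU
Q = A·ΔT/R = 2070 × 64.1 / 36.86 = 3600 BTU/h

3600 BTU/h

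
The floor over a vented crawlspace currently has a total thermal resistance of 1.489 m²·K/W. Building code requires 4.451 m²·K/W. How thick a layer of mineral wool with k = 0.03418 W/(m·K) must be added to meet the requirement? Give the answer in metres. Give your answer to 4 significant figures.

ΔR = 4.451 − 1.489 = 2.962 m²·K/W
L = ΔR × k = 2.962 × 0.03418 = 0.10124 m

0.1012 m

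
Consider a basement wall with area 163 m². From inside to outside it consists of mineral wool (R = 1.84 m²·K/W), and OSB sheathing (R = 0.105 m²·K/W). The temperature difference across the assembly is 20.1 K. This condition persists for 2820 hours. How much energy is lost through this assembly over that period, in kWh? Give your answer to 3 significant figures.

4750 kWh

R_total = 1.84 + 0.105 = 1.945 m²·K/W
Q = 163 × 20.1 / 1.945 = 1684 W
E = 1684 W × 2820 h / 1000 = 4750 kWh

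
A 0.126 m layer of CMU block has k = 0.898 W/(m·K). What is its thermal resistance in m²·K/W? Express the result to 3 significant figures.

0.140 m²·K/W

R = L/k = 0.126/0.898 = 0.1403 m²·K/W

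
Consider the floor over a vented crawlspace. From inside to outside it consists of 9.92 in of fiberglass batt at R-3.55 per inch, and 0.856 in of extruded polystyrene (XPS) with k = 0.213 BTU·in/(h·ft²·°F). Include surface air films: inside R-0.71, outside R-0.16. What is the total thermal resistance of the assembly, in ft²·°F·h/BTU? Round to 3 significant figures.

9.92 × 3.55 = 35.22
0.856/0.213 = 4.019
R_total = 0.71 + 35.22 + 4.019 + 0.16 = 40.1 ft²·°F·h/BTU

40.1 ft²·°F·h/BTU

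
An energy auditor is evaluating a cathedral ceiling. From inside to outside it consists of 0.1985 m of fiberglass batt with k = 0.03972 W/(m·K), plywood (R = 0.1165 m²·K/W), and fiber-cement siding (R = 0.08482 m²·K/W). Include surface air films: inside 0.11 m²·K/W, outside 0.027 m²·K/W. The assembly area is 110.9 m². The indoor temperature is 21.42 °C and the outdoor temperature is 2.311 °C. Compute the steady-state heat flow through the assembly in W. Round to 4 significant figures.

397.2 W

0.1985/0.03972 = 4.9975
R_total = 0.11 + 4.9975 + 0.1165 + 0.08482 + 0.027 = 5.3358 m²·K/W
Q = A·ΔT/R = 110.9 × (21.42 − 2.311) / 5.3358 = 397.16 W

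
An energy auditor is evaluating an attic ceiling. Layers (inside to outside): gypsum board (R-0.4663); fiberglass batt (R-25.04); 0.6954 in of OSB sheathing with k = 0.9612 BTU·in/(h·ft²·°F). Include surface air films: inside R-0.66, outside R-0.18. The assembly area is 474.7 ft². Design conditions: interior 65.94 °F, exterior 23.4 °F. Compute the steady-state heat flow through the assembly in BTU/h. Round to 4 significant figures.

746.0 BTU/h

0.6954/0.9612 = 0.72347
R_total = 0.66 + 0.4663 + 25.04 + 0.72347 + 0.18 = 27.07 ft²·°F·h/BTU
Q = A·ΔT/R = 474.7 × (65.94 − 23.4) / 27.07 = 745.99 BTU/h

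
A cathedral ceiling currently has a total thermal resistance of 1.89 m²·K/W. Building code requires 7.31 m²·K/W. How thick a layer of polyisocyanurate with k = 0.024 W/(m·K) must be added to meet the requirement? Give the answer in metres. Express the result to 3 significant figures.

0.130 m

ΔR = 7.31 − 1.89 = 5.42 m²·K/W
L = ΔR × k = 5.42 × 0.024 = 0.1301 m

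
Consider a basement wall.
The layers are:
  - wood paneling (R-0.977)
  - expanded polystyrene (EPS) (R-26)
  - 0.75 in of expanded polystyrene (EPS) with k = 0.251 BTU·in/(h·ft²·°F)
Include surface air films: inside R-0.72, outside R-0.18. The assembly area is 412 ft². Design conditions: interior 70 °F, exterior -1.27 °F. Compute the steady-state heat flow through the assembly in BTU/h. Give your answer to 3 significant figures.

0.75/0.251 = 2.988
R_total = 0.72 + 0.977 + 26 + 2.988 + 0.18 = 30.87 ft²·°F·h/BTU
Q = A·ΔT/R = 412 × (70 − (-1.27)) / 30.87 = 951.3 BTU/h

951 BTU/h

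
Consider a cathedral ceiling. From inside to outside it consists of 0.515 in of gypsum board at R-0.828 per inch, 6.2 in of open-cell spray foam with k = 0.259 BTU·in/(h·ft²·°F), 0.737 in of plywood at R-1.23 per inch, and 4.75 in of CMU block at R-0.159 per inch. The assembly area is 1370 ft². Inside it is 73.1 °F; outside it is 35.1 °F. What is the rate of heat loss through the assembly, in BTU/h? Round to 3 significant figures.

0.515 × 0.828 = 0.4264
6.2/0.259 = 23.94
0.737 × 1.23 = 0.9065
4.75 × 0.159 = 0.7552
R_total = 0.4264 + 23.94 + 0.9065 + 0.7552 = 26.03 ft²·°F·h/BTU
Q = A·ΔT/R = 1370 × (73.1 − 35.1) / 26.03 = 2000 BTU/h

2000 BTU/h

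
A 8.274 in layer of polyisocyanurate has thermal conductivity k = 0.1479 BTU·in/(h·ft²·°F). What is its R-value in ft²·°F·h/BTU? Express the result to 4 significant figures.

55.94 ft²·°F·h/BTU

R = L/k = 8.274/0.1479 = 55.943 ft²·°F·h/BTU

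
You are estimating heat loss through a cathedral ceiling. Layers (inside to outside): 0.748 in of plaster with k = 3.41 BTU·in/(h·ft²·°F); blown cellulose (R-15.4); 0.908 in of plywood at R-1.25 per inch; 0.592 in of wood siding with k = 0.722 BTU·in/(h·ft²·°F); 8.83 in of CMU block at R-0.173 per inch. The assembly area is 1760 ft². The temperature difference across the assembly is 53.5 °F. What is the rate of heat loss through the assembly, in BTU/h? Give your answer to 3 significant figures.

4930 BTU/h

0.748/3.41 = 0.2194
0.908 × 1.25 = 1.135
0.592/0.722 = 0.8199
8.83 × 0.173 = 1.528
R_total = 0.2194 + 15.4 + 1.135 + 0.8199 + 1.528 = 19.1 ft²·°F·h/BTU
Q = A·ΔT/R = 1760 × 53.5 / 19.1 = 4929 BTU/h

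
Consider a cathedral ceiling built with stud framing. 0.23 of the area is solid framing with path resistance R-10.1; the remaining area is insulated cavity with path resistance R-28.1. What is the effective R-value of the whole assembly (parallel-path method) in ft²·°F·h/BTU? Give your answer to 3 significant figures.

U_eff = 0.77/28.1 + 0.23/10.1 = 0.0274 + 0.02277 = 0.05017
R_eff = 1/U_eff = 19.93 ft²·°F·h/BTU

19.9 ft²·°F·h/BTU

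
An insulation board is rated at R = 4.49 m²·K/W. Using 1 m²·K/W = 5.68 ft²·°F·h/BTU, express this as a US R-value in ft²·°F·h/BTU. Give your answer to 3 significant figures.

R_US = 4.49 × 5.68 = 25.5

25.5 ft²·°F·h/BTU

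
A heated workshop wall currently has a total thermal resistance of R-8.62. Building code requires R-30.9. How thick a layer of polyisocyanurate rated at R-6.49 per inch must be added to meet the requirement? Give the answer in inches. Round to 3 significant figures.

3.43 in

ΔR = 30.9 − 8.62 = 22.28 ft²·°F·h/BTU
L = ΔR / (R/in) = 22.28/6.49 = 3.433 in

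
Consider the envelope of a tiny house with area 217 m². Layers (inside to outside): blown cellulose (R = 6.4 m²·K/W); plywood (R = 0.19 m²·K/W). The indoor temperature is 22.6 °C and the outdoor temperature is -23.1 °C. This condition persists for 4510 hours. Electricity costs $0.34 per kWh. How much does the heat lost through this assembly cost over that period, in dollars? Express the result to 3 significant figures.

2310 dollars

R_total = 6.4 + 0.19 = 6.59 m²·K/W
Q = 217 × (22.6 − (-23.1)) / 6.59 = 1505 W
E = 1505 W × 4510 h / 1000 = 6787 kWh
Cost = 6787 × 0.34 = $2308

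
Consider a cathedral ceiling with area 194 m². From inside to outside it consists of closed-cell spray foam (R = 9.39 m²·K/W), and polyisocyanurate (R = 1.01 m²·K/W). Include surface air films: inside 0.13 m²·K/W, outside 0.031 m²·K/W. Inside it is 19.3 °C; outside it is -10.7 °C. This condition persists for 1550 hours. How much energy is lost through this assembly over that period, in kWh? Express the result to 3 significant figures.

R_total = 0.13 + 9.39 + 1.01 + 0.031 = 10.56 m²·K/W
Q = 194 × (19.3 − (-10.7)) / 10.56 = 551.1 W
E = 551.1 W × 1550 h / 1000 = 854.2 kWh

854 kWh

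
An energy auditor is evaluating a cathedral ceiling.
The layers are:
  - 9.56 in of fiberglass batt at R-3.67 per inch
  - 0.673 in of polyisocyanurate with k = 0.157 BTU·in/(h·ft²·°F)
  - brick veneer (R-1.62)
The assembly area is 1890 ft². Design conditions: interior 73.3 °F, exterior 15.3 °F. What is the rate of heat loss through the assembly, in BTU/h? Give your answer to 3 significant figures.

9.56 × 3.67 = 35.09
0.673/0.157 = 4.287
R_total = 35.09 + 4.287 + 1.62 = 40.99 ft²·°F·h/BTU
Q = A·ΔT/R = 1890 × (73.3 − 15.3) / 40.99 = 2674 BTU/h

2670 BTU/h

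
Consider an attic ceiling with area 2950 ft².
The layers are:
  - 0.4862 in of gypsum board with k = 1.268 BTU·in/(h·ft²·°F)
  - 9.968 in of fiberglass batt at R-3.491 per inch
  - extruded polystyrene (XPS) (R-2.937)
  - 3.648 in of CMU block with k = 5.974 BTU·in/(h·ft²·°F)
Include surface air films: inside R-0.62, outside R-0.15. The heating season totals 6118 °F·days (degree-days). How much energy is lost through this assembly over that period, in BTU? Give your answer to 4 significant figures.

0.4862/1.268 = 0.38344
9.968 × 3.491 = 34.798
3.648/5.974 = 0.61065
R_total = 0.62 + 0.38344 + 34.798 + 2.937 + 0.61065 + 0.15 = 39.499 ft²·°F·h/BTU
E = A × HDD × 24 / R = 2950 × 6118 × 24 / 39.499 = 10966000 BTU

10970000 BTU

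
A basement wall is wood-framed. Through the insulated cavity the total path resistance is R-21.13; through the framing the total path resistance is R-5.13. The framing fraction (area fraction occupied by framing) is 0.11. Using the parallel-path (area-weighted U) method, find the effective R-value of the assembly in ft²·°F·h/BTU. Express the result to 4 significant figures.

U_eff = 0.89/21.13 + 0.11/5.13 = 0.04212 + 0.021442 = 0.063563
R_eff = 1/U_eff = 15.732 ft²·°F·h/BTU

15.73 ft²·°F·h/BTU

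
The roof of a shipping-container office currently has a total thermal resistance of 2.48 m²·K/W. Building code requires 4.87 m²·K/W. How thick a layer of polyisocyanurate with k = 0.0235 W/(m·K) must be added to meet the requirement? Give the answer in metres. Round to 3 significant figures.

0.0562 m

ΔR = 4.87 − 2.48 = 2.39 m²·K/W
L = ΔR × k = 2.39 × 0.0235 = 0.05616 m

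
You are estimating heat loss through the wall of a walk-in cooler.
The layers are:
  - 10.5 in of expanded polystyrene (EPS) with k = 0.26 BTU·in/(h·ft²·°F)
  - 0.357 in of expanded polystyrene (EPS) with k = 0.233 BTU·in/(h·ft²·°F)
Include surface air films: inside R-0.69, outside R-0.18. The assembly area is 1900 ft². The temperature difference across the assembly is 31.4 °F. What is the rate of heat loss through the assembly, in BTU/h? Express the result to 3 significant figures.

1390 BTU/h

10.5/0.26 = 40.38
0.357/0.233 = 1.532
R_total = 0.69 + 40.38 + 1.532 + 0.18 = 42.79 ft²·°F·h/BTU
Q = A·ΔT/R = 1900 × 31.4 / 42.79 = 1394 BTU/h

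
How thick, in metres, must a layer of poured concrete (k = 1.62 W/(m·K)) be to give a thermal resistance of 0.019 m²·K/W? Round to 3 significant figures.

0.0308 m

L = R·k = 0.019 × 1.62 = 0.03078 m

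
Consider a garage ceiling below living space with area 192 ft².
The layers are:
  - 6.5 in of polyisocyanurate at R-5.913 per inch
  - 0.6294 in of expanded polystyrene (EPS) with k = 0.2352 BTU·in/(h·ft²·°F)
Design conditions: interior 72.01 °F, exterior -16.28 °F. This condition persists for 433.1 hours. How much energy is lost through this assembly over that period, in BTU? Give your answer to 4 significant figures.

178600 BTU

6.5 × 5.913 = 38.434
0.6294/0.2352 = 2.676
R_total = 38.434 + 2.676 = 41.111 ft²·°F·h/BTU
Q = 192 × (72.01 − (-16.28)) / 41.111 = 412.34 BTU/h
E = 412.34 × 433.1 = 178590 BTU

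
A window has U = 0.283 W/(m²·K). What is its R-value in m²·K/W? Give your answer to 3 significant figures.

3.53 m²·K/W

R = 1/U = 1/0.283 = 3.534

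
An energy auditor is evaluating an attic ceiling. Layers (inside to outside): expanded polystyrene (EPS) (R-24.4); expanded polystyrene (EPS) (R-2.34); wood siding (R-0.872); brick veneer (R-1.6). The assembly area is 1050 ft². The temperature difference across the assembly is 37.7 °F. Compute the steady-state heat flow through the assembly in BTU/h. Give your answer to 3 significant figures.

R_total = 24.4 + 2.34 + 0.872 + 1.6 = 29.21 ft²·°F·h/BTU
Q = A·ΔT/R = 1050 × 37.7 / 29.21 = 1355 BTU/h

1360 BTU/h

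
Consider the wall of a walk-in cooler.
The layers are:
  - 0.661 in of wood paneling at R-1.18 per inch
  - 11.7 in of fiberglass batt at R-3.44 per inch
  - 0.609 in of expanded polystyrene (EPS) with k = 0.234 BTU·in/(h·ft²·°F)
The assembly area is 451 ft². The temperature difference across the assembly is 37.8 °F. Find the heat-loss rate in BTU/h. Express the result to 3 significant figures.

0.661 × 1.18 = 0.78
11.7 × 3.44 = 40.25
0.609/0.234 = 2.603
R_total = 0.78 + 40.25 + 2.603 = 43.63 ft²·°F·h/BTU
Q = A·ΔT/R = 451 × 37.8 / 43.63 = 390.7 BTU/h

391 BTU/h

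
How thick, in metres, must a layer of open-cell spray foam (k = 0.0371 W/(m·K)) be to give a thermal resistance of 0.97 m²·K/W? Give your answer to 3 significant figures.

L = R·k = 0.97 × 0.0371 = 0.03599 m

0.0360 m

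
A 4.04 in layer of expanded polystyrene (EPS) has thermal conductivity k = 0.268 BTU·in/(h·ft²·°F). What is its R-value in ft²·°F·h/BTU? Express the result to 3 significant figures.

R = L/k = 4.04/0.268 = 15.07 ft²·°F·h/BTU

15.1 ft²·°F·h/BTU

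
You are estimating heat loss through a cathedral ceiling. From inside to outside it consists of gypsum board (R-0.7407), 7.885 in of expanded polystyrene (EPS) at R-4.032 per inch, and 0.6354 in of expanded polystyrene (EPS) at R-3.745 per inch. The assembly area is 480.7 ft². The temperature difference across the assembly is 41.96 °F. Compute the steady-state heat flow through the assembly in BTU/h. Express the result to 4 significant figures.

7.885 × 4.032 = 31.792
0.6354 × 3.745 = 2.3796
R_total = 0.7407 + 31.792 + 2.3796 = 34.913 ft²·°F·h/BTU
Q = A·ΔT/R = 480.7 × 41.96 / 34.913 = 577.73 BTU/h

577.7 BTU/h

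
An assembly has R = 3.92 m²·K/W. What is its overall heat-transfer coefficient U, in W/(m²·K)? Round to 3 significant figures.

0.255 W/(m²·K)

U = 1/R = 1/3.92 = 0.2551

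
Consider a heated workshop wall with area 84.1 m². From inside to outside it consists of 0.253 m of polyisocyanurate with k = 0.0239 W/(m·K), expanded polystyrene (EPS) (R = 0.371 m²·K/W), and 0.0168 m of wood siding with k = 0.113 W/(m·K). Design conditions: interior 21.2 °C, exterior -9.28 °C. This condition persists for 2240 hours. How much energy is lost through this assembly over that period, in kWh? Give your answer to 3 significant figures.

0.253/0.0239 = 10.59
0.0168/0.113 = 0.1487
R_total = 10.59 + 0.371 + 0.1487 = 11.11 m²·K/W
Q = 84.1 × (21.2 − (-9.28)) / 11.11 = 230.8 W
E = 230.8 W × 2240 h / 1000 = 517 kWh

517 kWh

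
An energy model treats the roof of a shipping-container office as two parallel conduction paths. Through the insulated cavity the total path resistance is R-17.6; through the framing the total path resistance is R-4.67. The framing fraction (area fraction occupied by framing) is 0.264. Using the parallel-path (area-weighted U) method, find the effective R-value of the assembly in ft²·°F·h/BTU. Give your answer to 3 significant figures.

10.2 ft²·°F·h/BTU

U_eff = 0.736/17.6 + 0.264/4.67 = 0.04182 + 0.05653 = 0.09835
R_eff = 1/U_eff = 10.17 ft²·°F·h/BTU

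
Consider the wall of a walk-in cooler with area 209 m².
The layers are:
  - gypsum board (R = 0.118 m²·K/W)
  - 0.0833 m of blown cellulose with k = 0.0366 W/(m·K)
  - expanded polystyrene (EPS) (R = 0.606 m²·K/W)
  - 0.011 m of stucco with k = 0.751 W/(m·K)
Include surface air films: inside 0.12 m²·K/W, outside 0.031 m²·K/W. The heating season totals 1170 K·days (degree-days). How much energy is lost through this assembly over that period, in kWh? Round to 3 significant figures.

0.0833/0.0366 = 2.276
0.011/0.751 = 0.01465
R_total = 0.12 + 0.118 + 2.276 + 0.606 + 0.01465 + 0.031 = 3.166 m²·K/W
E = A × HDD × 24 / R / 1000 = 209 × 1170 × 24 / 3.166 / 1000 = 1854 kWh

1850 kWh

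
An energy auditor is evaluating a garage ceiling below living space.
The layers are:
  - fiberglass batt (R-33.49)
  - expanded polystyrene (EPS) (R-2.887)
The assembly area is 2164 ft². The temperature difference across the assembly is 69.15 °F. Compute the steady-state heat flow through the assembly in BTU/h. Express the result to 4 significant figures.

R_total = 33.49 + 2.887 = 36.377 ft²·°F·h/BTU
Q = A·ΔT/R = 2164 × 69.15 / 36.377 = 4113.6 BTU/h

4114 BTU/h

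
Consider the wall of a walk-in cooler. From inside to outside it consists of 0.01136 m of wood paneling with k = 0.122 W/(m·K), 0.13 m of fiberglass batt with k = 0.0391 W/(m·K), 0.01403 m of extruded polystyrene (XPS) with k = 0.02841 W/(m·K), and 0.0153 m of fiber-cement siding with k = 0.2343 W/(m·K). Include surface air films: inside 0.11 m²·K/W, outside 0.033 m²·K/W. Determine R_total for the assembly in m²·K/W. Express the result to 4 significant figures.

0.01136/0.122 = 0.093115
0.13/0.0391 = 3.3248
0.01403/0.02841 = 0.49384
0.0153/0.2343 = 0.065301
R_total = 0.11 + 0.093115 + 3.3248 + 0.49384 + 0.065301 + 0.033 = 4.1201 m²·K/W

4.120 m²·K/W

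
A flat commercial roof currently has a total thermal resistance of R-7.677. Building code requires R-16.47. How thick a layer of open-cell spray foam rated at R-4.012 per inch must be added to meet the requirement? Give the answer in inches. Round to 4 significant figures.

ΔR = 16.47 − 7.677 = 8.793 ft²·°F·h/BTU
L = ΔR / (R/in) = 8.793/4.012 = 2.1917 in

2.192 in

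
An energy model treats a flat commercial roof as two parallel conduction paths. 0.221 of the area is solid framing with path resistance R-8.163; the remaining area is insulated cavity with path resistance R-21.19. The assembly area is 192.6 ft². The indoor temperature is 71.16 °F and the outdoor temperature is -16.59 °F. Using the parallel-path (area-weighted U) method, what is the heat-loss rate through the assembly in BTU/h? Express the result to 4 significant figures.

1079 BTU/h

U_eff = 0.779/21.19 + 0.221/8.163 = 0.036763 + 0.027073 = 0.063836
R_eff = 1/U_eff = 15.665 ft²·°F·h/BTU
Q = 192.6 × (71.16 − (-16.59)) / 15.665 = 1078.9 BTU/h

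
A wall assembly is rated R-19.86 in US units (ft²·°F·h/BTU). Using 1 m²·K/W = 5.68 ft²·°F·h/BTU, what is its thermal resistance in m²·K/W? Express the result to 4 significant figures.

R_SI = 19.86/5.68 = 3.4965

3.496 m²·K/W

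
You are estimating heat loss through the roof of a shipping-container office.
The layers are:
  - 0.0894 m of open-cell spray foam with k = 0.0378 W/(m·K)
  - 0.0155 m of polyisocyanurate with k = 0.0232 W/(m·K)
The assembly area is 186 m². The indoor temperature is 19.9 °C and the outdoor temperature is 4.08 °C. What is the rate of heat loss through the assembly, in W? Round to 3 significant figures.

0.0894/0.0378 = 2.365
0.0155/0.0232 = 0.6681
R_total = 2.365 + 0.6681 = 3.033 m²·K/W
Q = A·ΔT/R = 186 × (19.9 − 4.08) / 3.033 = 970.1 W

970 W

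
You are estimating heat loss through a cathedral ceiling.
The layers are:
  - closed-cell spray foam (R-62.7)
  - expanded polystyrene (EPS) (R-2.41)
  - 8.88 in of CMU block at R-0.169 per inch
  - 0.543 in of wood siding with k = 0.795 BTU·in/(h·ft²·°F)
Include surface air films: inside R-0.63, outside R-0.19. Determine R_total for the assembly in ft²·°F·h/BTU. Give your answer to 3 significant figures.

68.1 ft²·°F·h/BTU

8.88 × 0.169 = 1.501
0.543/0.795 = 0.683
R_total = 0.63 + 62.7 + 2.41 + 1.501 + 0.683 + 0.19 = 68.11 ft²·°F·h/BTU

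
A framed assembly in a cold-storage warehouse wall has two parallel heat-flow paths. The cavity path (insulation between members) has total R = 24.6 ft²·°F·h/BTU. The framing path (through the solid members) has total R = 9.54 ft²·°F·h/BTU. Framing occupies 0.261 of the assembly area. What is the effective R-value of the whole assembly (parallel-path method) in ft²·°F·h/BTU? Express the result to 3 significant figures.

17.4 ft²·°F·h/BTU

U_eff = 0.739/24.6 + 0.261/9.54 = 0.03004 + 0.02736 = 0.0574
R_eff = 1/U_eff = 17.42 ft²·°F·h/BTU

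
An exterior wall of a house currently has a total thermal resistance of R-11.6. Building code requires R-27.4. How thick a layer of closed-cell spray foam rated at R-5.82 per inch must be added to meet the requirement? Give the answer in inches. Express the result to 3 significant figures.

ΔR = 27.4 − 11.6 = 15.8 ft²·°F·h/BTU
L = ΔR / (R/in) = 15.8/5.82 = 2.715 in

2.71 in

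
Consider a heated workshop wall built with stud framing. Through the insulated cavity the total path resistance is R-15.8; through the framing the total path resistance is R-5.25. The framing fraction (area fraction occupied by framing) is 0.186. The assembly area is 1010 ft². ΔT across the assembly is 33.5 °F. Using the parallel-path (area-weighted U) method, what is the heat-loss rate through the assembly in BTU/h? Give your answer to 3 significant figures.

2940 BTU/h

U_eff = 0.814/15.8 + 0.186/5.25 = 0.05152 + 0.03543 = 0.08695
R_eff = 1/U_eff = 11.5 ft²·°F·h/BTU
Q = 1010 × 33.5 / 11.5 = 2942 BTU/h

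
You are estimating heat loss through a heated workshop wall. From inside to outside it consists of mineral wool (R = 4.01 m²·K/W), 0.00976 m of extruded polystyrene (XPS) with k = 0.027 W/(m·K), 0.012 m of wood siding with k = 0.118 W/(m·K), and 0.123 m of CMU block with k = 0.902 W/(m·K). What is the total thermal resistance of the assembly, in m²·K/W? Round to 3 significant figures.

0.00976/0.027 = 0.3615
0.012/0.118 = 0.1017
0.123/0.902 = 0.1364
R_total = 4.01 + 0.3615 + 0.1017 + 0.1364 = 4.61 m²·K/W

4.61 m²·K/W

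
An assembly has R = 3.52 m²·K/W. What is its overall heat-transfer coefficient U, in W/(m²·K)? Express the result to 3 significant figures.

U = 1/R = 1/3.52 = 0.2841

0.284 W/(m²·K)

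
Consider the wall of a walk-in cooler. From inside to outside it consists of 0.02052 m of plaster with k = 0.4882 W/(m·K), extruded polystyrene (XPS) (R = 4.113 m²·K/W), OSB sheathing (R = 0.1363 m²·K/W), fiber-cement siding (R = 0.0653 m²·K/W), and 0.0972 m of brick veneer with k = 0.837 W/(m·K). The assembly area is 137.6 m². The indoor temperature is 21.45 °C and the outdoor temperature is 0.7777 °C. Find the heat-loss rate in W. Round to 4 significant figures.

636.0 W

0.02052/0.4882 = 0.042032
0.0972/0.837 = 0.11613
R_total = 0.042032 + 4.113 + 0.1363 + 0.0653 + 0.11613 = 4.4728 m²·K/W
Q = A·ΔT/R = 137.6 × (21.45 − 0.7777) / 4.4728 = 635.96 W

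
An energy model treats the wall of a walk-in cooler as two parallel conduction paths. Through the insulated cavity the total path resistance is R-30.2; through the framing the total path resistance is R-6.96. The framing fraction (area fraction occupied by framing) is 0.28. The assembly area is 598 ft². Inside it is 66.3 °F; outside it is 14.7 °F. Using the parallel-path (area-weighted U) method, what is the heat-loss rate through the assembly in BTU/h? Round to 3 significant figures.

U_eff = 0.72/30.2 + 0.28/6.96 = 0.02384 + 0.04023 = 0.06407
R_eff = 1/U_eff = 15.61 ft²·°F·h/BTU
Q = 598 × (66.3 − 14.7) / 15.61 = 1977 BTU/h

1980 BTU/h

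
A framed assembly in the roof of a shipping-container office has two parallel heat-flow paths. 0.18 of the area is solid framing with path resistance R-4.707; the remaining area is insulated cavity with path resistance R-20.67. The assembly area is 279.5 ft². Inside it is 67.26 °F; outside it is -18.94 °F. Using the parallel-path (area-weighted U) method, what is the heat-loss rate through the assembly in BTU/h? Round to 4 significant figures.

1877 BTU/h

U_eff = 0.82/20.67 + 0.18/4.707 = 0.039671 + 0.038241 = 0.077912
R_eff = 1/U_eff = 12.835 ft²·°F·h/BTU
Q = 279.5 × (67.26 − (-18.94)) / 12.835 = 1877.1 BTU/h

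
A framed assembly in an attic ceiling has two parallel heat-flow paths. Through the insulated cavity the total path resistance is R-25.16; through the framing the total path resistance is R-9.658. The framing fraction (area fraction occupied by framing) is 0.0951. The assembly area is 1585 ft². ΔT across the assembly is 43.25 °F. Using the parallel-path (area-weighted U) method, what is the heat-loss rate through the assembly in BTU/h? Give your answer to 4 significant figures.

U_eff = 0.9049/25.16 + 0.0951/9.658 = 0.035966 + 0.0098468 = 0.045813
R_eff = 1/U_eff = 21.828 ft²·°F·h/BTU
Q = 1585 × 43.25 / 21.828 = 3140.5 BTU/h

3141 BTU/h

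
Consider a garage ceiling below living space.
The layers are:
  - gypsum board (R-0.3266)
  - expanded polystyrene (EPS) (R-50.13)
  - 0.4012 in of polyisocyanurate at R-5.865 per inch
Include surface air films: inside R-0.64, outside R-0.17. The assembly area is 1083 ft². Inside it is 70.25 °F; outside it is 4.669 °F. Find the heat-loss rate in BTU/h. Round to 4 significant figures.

1325 BTU/h

0.4012 × 5.865 = 2.353
R_total = 0.64 + 0.3266 + 50.13 + 2.353 + 0.17 = 53.62 ft²·°F·h/BTU
Q = A·ΔT/R = 1083 × (70.25 − 4.669) / 53.62 = 1324.6 BTU/h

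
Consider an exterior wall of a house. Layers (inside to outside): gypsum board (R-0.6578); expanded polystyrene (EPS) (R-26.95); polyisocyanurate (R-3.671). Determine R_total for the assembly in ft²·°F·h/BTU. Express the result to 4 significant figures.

31.28 ft²·°F·h/BTU

R_total = 0.6578 + 26.95 + 3.671 = 31.279 ft²·°F·h/BTU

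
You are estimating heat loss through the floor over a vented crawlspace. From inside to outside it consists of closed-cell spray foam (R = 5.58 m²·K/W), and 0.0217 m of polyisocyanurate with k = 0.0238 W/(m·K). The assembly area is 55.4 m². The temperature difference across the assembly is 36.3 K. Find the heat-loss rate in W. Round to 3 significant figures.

0.0217/0.0238 = 0.9118
R_total = 5.58 + 0.9118 = 6.492 m²·K/W
Q = A·ΔT/R = 55.4 × 36.3 / 6.492 = 309.8 W

310 W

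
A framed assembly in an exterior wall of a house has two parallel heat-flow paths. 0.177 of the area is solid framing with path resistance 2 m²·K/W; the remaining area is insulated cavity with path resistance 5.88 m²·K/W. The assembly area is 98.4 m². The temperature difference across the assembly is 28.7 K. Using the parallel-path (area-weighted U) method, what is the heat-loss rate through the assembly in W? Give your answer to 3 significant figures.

645 W

U_eff = 0.823/5.88 + 0.177/2 = 0.14 + 0.0885 = 0.2285
R_eff = 1/U_eff = 4.377 m²·K/W
Q = 98.4 × 28.7 / 4.377 = 645.2 W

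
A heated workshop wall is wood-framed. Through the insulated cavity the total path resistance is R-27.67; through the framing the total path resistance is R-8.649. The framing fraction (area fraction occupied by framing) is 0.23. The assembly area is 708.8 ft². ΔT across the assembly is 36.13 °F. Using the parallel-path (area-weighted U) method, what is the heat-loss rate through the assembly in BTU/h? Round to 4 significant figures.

1394 BTU/h

U_eff = 0.77/27.67 + 0.23/8.649 = 0.027828 + 0.026593 = 0.054421
R_eff = 1/U_eff = 18.375 ft²·°F·h/BTU
Q = 708.8 × 36.13 / 18.375 = 1393.7 BTU/h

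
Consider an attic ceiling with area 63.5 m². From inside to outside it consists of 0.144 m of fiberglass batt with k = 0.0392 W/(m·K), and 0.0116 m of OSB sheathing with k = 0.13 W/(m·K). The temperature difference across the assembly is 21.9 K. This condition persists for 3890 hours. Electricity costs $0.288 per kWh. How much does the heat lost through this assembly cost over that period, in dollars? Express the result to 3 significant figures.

0.144/0.0392 = 3.673
0.0116/0.13 = 0.08923
R_total = 3.673 + 0.08923 = 3.763 m²·K/W
Q = 63.5 × 21.9 / 3.763 = 369.6 W
E = 369.6 W × 3890 h / 1000 = 1438 kWh
Cost = 1438 × 0.288 = $414.1

414 dollars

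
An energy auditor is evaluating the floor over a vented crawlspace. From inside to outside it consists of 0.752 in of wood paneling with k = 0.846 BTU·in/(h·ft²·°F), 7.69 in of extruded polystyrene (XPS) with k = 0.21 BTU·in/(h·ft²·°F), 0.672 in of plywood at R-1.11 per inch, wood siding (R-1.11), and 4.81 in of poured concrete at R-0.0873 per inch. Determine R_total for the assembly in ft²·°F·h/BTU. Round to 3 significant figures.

0.752/0.846 = 0.8889
7.69/0.21 = 36.62
0.672 × 1.11 = 0.7459
4.81 × 0.0873 = 0.4199
R_total = 0.8889 + 36.62 + 0.7459 + 1.11 + 0.4199 = 39.78 ft²·°F·h/BTU

39.8 ft²·°F·h/BTU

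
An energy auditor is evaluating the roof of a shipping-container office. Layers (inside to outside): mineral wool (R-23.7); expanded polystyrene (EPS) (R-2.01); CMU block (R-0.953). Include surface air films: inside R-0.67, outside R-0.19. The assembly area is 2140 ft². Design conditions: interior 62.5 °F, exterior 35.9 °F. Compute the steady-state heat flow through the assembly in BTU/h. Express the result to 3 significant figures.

2070 BTU/h

R_total = 0.67 + 23.7 + 2.01 + 0.953 + 0.19 = 27.52 ft²·°F·h/BTU
Q = A·ΔT/R = 2140 × (62.5 − 35.9) / 27.52 = 2068 BTU/h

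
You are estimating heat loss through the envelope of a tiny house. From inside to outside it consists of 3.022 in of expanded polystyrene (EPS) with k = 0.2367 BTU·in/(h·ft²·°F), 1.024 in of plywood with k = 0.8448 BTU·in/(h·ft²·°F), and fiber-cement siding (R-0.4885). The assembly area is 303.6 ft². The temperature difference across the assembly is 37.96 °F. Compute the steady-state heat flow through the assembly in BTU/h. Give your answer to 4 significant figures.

796.6 BTU/h

3.022/0.2367 = 12.767
1.024/0.8448 = 1.2121
R_total = 12.767 + 1.2121 + 0.4885 = 14.468 ft²·°F·h/BTU
Q = A·ΔT/R = 303.6 × 37.96 / 14.468 = 796.57 BTU/h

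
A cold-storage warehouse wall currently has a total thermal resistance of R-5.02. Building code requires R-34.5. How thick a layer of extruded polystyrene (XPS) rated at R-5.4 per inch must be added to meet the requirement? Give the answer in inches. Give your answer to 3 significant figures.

5.46 in

ΔR = 34.5 − 5.02 = 29.48 ft²·°F·h/BTU
L = ΔR / (R/in) = 29.48/5.4 = 5.459 in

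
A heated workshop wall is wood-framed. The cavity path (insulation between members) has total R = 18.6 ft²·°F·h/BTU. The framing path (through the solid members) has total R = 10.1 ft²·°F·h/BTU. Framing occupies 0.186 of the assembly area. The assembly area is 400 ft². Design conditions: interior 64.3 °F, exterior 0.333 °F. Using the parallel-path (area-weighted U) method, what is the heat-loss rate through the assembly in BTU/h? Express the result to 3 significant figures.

U_eff = 0.814/18.6 + 0.186/10.1 = 0.04376 + 0.01842 = 0.06218
R_eff = 1/U_eff = 16.08 ft²·°F·h/BTU
Q = 400 × (64.3 − 0.333) / 16.08 = 1591 BTU/h

1590 BTU/h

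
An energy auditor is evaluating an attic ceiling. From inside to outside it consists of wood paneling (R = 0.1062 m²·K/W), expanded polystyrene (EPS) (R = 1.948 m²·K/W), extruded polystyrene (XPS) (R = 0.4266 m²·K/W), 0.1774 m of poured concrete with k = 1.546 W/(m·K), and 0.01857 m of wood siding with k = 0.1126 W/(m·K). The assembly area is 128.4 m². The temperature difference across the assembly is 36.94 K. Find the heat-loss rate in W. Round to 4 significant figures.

1718 W

0.1774/1.546 = 0.11475
0.01857/0.1126 = 0.16492
R_total = 0.1062 + 1.948 + 0.4266 + 0.11475 + 0.16492 = 2.7605 m²·K/W
Q = A·ΔT/R = 128.4 × 36.94 / 2.7605 = 1718.2 W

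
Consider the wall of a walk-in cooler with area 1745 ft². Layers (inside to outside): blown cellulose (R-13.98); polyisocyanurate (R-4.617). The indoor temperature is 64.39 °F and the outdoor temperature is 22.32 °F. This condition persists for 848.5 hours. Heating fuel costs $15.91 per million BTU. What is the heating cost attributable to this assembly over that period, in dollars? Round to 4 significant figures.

R_total = 13.98 + 4.617 = 18.597 ft²·°F·h/BTU
Q = 1745 × (64.39 − 22.32) / 18.597 = 3947.5 BTU/h
E = 3947.5 × 848.5 = 3349500 BTU
Cost = 3349500/10⁶ × 15.91 = $53.29

53.29 dollars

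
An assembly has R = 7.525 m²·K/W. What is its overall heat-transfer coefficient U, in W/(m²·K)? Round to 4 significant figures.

0.1329 W/(m²·K)

U = 1/R = 1/7.525 = 0.13289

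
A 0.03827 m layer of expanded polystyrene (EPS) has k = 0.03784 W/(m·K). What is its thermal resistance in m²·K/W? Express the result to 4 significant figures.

1.011 m²·K/W

R = L/k = 0.03827/0.03784 = 1.0114 m²·K/W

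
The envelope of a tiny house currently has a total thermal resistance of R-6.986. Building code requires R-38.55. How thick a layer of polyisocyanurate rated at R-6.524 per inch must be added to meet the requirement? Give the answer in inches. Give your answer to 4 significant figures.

4.838 in

ΔR = 38.55 − 6.986 = 31.564 ft²·°F·h/BTU
L = ΔR / (R/in) = 31.564/6.524 = 4.8381 in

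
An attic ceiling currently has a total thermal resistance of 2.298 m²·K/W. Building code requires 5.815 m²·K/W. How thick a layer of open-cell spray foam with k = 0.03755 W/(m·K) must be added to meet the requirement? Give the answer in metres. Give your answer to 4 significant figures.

ΔR = 5.815 − 2.298 = 3.517 m²·K/W
L = ΔR × k = 3.517 × 0.03755 = 0.13206 m

0.1321 m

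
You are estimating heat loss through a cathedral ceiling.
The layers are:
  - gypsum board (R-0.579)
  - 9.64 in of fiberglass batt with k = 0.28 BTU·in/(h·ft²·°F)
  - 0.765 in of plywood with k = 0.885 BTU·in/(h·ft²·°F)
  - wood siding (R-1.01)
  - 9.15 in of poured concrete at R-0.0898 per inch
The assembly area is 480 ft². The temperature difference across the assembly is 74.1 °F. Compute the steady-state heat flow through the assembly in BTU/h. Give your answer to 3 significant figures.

943 BTU/h

9.64/0.28 = 34.43
0.765/0.885 = 0.8644
9.15 × 0.0898 = 0.8217
R_total = 0.579 + 34.43 + 0.8644 + 1.01 + 0.8217 = 37.7 ft²·°F·h/BTU
Q = A·ΔT/R = 480 × 74.1 / 37.7 = 943.4 BTU/h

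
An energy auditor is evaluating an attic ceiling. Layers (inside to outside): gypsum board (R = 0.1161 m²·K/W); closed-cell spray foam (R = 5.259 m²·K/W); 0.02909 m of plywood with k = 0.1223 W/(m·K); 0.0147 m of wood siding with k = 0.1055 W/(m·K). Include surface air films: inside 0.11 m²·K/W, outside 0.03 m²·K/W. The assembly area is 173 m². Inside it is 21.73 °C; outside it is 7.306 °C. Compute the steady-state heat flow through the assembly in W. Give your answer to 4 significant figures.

423.5 W

0.02909/0.1223 = 0.23786
0.0147/0.1055 = 0.13934
R_total = 0.11 + 0.1161 + 5.259 + 0.23786 + 0.13934 + 0.03 = 5.8923 m²·K/W
Q = A·ΔT/R = 173 × (21.73 − 7.306) / 5.8923 = 423.49 W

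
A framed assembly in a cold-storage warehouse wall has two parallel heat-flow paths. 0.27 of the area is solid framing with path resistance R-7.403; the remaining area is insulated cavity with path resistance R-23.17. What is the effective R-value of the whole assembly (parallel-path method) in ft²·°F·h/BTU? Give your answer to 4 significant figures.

14.71 ft²·°F·h/BTU

U_eff = 0.73/23.17 + 0.27/7.403 = 0.031506 + 0.036472 = 0.067978
R_eff = 1/U_eff = 14.711 ft²·°F·h/BTU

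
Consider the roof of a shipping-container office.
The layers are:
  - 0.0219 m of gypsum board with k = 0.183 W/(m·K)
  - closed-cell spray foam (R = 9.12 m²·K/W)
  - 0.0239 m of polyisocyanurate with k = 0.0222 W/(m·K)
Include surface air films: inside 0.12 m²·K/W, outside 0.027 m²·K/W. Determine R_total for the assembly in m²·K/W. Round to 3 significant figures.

0.0219/0.183 = 0.1197
0.0239/0.0222 = 1.077
R_total = 0.12 + 0.1197 + 9.12 + 1.077 + 0.027 = 10.46 m²·K/W

10.5 m²·K/W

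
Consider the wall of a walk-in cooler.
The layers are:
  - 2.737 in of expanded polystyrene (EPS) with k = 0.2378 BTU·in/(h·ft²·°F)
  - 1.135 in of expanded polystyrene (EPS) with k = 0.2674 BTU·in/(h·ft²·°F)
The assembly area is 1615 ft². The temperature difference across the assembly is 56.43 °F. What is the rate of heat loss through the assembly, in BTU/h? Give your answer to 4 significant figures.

2.737/0.2378 = 11.51
1.135/0.2674 = 4.2446
R_total = 11.51 + 4.2446 = 15.754 ft²·°F·h/BTU
Q = A·ΔT/R = 1615 × 56.43 / 15.754 = 5784.8 BTU/h

5785 BTU/h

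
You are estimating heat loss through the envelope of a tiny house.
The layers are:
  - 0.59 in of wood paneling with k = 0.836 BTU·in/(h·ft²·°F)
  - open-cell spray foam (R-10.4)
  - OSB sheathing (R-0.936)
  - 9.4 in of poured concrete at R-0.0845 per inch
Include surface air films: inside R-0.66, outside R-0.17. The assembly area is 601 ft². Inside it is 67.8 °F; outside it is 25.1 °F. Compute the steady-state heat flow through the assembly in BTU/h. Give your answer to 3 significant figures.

1880 BTU/h

0.59/0.836 = 0.7057
9.4 × 0.0845 = 0.7943
R_total = 0.66 + 0.7057 + 10.4 + 0.936 + 0.7943 + 0.17 = 13.67 ft²·°F·h/BTU
Q = A·ΔT/R = 601 × (67.8 − 25.1) / 13.67 = 1878 BTU/h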